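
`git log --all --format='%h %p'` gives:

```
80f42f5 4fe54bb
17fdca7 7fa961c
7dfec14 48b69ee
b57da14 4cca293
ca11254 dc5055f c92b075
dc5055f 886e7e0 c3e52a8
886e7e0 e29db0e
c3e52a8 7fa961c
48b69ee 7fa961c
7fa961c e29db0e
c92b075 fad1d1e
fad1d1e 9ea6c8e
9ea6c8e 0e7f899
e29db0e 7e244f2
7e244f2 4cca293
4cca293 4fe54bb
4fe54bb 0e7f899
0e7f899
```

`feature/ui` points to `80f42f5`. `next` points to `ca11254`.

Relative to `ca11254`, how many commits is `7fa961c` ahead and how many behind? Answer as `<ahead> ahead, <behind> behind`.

0 ahead, 7 behind

Reachable from 7fa961c: {0e7f899, 4cca293, 4fe54bb, 7e244f2, 7fa961c, e29db0e}.
Reachable from ca11254: {0e7f899, 4cca293, 4fe54bb, 7e244f2, 7fa961c, 886e7e0, 9ea6c8e, c3e52a8, c92b075, ca11254, dc5055f, e29db0e, fad1d1e}.
Only in 7fa961c's history (ahead): {} — 0.
Only in ca11254's history (behind): {886e7e0, 9ea6c8e, c3e52a8, c92b075, ca11254, dc5055f, fad1d1e} — 7.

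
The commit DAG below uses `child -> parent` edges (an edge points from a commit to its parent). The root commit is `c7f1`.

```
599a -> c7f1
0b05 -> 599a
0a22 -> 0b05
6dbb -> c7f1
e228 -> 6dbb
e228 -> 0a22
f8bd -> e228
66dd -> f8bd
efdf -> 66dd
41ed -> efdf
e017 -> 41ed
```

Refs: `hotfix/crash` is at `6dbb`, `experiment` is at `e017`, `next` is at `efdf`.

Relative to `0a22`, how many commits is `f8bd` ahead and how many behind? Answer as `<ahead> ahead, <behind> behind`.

Reachable from f8bd: {0a22, 0b05, 599a, 6dbb, c7f1, e228, f8bd}.
Reachable from 0a22: {0a22, 0b05, 599a, c7f1}.
Only in f8bd's history (ahead): {6dbb, e228, f8bd} — 3.
Only in 0a22's history (behind): {} — 0.

3 ahead, 0 behind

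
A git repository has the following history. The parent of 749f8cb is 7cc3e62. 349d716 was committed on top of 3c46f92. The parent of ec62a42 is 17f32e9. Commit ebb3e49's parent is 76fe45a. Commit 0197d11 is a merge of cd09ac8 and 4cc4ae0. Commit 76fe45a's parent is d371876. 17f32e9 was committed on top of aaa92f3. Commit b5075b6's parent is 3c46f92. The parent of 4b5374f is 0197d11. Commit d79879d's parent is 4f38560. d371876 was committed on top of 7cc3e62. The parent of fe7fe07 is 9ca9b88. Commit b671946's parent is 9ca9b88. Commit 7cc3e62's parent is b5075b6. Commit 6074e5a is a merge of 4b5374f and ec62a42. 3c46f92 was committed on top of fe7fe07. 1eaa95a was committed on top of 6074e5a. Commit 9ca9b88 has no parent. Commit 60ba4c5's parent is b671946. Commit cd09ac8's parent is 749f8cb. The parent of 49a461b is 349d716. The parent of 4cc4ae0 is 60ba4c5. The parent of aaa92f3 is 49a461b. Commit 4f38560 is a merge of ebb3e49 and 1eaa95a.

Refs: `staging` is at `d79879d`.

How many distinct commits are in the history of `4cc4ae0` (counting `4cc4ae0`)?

4

Walking parent pointers from 4cc4ae0: reachable set = {4cc4ae0, 60ba4c5, 9ca9b88, b671946}.
That is 4 commits.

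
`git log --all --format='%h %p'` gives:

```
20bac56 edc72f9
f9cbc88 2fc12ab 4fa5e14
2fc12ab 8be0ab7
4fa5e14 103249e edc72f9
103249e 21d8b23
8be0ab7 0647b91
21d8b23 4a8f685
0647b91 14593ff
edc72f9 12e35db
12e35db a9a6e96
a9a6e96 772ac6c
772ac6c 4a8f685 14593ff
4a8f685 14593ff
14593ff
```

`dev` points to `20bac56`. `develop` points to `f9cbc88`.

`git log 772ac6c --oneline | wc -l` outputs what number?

Walking parent pointers from 772ac6c: reachable set = {14593ff, 4a8f685, 772ac6c}.
That is 3 commits.

3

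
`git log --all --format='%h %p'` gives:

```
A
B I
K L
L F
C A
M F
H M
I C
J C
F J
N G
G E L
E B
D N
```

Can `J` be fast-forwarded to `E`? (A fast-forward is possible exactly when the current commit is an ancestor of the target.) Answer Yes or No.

A fast-forward from J to E is possible iff J is an ancestor of E.
Ancestors of E: {A, B, C, E, I}.
J is not among them, so fast-forward is not possible.

No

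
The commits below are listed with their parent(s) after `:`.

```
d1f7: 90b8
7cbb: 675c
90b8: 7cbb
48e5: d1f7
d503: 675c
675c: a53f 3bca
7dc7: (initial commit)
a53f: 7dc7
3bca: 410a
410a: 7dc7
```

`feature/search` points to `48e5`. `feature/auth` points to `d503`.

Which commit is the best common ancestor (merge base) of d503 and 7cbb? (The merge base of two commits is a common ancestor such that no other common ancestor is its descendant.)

675c

Ancestors of d503: {3bca, 410a, 675c, 7dc7, a53f, d503}.
Ancestors of 7cbb: {3bca, 410a, 675c, 7cbb, 7dc7, a53f}.
Common ancestors: {3bca, 410a, 675c, 7dc7, a53f}.
Among these, 675c is not an ancestor of any other common ancestor — it is the merge base.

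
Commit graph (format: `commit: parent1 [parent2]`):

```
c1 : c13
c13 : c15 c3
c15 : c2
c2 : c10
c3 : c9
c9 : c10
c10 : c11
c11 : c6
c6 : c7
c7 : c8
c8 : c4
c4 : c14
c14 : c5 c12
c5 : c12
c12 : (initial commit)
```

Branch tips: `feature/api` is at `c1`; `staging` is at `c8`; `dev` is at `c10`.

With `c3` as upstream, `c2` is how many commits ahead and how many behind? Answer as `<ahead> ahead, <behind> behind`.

1 ahead, 2 behind

Reachable from c2: {c10, c11, c12, c14, c2, c4, c5, c6, c7, c8}.
Reachable from c3: {c10, c11, c12, c14, c3, c4, c5, c6, c7, c8, c9}.
Only in c2's history (ahead): {c2} — 1.
Only in c3's history (behind): {c3, c9} — 2.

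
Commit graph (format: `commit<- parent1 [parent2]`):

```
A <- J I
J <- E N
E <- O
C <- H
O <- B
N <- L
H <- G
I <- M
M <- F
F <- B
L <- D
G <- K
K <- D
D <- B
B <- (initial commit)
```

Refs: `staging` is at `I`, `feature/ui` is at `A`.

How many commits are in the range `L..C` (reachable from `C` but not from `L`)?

4

Reachable from C: {B, C, D, G, H, K}.
Reachable from L: {B, D, L}.
In C's history but not L's: {C, G, H, K} — 4 commits.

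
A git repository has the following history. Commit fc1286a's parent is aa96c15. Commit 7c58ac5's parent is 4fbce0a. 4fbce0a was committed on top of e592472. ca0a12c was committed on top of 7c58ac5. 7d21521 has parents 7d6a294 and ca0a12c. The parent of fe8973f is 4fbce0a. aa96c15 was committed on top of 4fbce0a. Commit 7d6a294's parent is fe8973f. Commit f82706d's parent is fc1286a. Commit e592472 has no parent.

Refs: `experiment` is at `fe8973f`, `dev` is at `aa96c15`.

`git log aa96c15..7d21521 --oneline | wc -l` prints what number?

Reachable from 7d21521: {4fbce0a, 7c58ac5, 7d21521, 7d6a294, ca0a12c, e592472, fe8973f}.
Reachable from aa96c15: {4fbce0a, aa96c15, e592472}.
In 7d21521's history but not aa96c15's: {7c58ac5, 7d21521, 7d6a294, ca0a12c, fe8973f} — 5 commits.

5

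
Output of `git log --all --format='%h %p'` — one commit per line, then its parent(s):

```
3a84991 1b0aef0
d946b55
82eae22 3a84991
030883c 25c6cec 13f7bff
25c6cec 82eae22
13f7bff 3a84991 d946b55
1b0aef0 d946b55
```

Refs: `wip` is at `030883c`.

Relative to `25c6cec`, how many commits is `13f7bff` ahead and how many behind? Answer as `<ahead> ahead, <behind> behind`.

1 ahead, 2 behind

Reachable from 13f7bff: {13f7bff, 1b0aef0, 3a84991, d946b55}.
Reachable from 25c6cec: {1b0aef0, 25c6cec, 3a84991, 82eae22, d946b55}.
Only in 13f7bff's history (ahead): {13f7bff} — 1.
Only in 25c6cec's history (behind): {25c6cec, 82eae22} — 2.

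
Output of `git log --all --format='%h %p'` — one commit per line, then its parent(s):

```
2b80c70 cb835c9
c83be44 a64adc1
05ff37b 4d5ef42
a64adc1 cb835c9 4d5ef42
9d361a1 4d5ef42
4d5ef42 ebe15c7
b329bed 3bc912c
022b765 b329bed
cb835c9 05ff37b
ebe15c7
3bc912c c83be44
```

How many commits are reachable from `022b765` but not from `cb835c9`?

5

Reachable from 022b765: {022b765, 05ff37b, 3bc912c, 4d5ef42, a64adc1, b329bed, c83be44, cb835c9, ebe15c7}.
Reachable from cb835c9: {05ff37b, 4d5ef42, cb835c9, ebe15c7}.
In 022b765's history but not cb835c9's: {022b765, 3bc912c, a64adc1, b329bed, c83be44} — 5 commits.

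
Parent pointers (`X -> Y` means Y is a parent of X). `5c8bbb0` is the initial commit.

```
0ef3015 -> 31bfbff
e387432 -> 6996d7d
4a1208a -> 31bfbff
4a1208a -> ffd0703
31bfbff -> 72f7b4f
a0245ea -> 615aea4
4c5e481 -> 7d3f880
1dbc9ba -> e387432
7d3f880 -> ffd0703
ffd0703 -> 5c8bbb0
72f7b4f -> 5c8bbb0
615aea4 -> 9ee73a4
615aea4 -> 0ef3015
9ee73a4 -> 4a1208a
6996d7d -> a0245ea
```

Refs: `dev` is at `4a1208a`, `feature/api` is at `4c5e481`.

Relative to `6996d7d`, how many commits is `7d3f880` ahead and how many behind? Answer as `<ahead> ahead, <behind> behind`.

1 ahead, 8 behind

Reachable from 7d3f880: {5c8bbb0, 7d3f880, ffd0703}.
Reachable from 6996d7d: {0ef3015, 31bfbff, 4a1208a, 5c8bbb0, 615aea4, 6996d7d, 72f7b4f, 9ee73a4, a0245ea, ffd0703}.
Only in 7d3f880's history (ahead): {7d3f880} — 1.
Only in 6996d7d's history (behind): {0ef3015, 31bfbff, 4a1208a, 615aea4, 6996d7d, 72f7b4f, 9ee73a4, a0245ea} — 8.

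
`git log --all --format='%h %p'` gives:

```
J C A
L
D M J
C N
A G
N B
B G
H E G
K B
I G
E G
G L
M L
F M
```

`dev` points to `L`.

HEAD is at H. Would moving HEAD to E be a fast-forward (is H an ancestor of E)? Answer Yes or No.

A fast-forward from H to E is possible iff H is an ancestor of E.
Ancestors of E: {E, G, L}.
H is not among them, so fast-forward is not possible.

No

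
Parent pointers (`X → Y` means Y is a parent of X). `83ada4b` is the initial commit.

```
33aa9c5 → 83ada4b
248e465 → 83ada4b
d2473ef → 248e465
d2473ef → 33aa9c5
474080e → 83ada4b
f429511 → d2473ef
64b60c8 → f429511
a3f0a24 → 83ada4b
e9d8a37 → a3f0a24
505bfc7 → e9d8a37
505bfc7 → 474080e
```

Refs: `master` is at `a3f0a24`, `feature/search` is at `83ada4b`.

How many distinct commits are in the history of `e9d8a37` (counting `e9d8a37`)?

Walking parent pointers from e9d8a37: reachable set = {83ada4b, a3f0a24, e9d8a37}.
That is 3 commits.

3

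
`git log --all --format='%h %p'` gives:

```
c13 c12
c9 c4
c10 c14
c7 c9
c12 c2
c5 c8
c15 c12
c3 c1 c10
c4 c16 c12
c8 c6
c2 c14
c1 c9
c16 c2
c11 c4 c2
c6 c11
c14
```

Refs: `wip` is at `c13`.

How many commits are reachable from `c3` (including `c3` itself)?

Walking parent pointers from c3: reachable set = {c1, c10, c12, c14, c16, c2, c3, c4, c9}.
That is 9 commits.

9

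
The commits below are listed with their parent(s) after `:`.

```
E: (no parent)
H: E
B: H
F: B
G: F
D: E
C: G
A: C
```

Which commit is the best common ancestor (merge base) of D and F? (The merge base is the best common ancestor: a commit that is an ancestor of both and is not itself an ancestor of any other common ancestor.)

E

Ancestors of D: {D, E}.
Ancestors of F: {B, E, F, H}.
Common ancestors: {E}.
The only common ancestor is E, so it is the merge base.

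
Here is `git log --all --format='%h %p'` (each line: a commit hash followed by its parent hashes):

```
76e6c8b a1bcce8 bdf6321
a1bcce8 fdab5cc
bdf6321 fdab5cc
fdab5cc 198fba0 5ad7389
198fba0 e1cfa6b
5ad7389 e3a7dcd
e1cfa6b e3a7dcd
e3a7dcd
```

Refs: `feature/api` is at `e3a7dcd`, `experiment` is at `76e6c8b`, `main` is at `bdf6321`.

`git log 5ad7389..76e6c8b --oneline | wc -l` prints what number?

Reachable from 76e6c8b: {198fba0, 5ad7389, 76e6c8b, a1bcce8, bdf6321, e1cfa6b, e3a7dcd, fdab5cc}.
Reachable from 5ad7389: {5ad7389, e3a7dcd}.
In 76e6c8b's history but not 5ad7389's: {198fba0, 76e6c8b, a1bcce8, bdf6321, e1cfa6b, fdab5cc} — 6 commits.

6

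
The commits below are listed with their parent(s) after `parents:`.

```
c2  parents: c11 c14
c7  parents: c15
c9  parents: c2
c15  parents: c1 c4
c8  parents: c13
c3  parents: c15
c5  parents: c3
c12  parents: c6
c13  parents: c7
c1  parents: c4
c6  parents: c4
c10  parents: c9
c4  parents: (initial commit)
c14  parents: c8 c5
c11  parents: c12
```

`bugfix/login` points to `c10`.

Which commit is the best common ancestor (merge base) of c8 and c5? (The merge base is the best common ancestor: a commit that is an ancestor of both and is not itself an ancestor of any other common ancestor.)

Ancestors of c8: {c1, c13, c15, c4, c7, c8}.
Ancestors of c5: {c1, c15, c3, c4, c5}.
Common ancestors: {c1, c15, c4}.
Among these, c15 is not an ancestor of any other common ancestor — it is the merge base.

c15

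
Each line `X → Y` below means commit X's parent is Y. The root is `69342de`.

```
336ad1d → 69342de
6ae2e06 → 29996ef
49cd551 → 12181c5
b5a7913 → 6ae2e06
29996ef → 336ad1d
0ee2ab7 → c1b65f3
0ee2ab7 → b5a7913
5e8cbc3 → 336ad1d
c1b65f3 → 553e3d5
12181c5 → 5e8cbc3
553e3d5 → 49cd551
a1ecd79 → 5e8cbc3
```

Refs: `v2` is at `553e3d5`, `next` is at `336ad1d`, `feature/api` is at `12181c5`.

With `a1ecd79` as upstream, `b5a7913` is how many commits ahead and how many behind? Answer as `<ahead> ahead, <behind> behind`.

Reachable from b5a7913: {29996ef, 336ad1d, 69342de, 6ae2e06, b5a7913}.
Reachable from a1ecd79: {336ad1d, 5e8cbc3, 69342de, a1ecd79}.
Only in b5a7913's history (ahead): {29996ef, 6ae2e06, b5a7913} — 3.
Only in a1ecd79's history (behind): {5e8cbc3, a1ecd79} — 2.

3 ahead, 2 behind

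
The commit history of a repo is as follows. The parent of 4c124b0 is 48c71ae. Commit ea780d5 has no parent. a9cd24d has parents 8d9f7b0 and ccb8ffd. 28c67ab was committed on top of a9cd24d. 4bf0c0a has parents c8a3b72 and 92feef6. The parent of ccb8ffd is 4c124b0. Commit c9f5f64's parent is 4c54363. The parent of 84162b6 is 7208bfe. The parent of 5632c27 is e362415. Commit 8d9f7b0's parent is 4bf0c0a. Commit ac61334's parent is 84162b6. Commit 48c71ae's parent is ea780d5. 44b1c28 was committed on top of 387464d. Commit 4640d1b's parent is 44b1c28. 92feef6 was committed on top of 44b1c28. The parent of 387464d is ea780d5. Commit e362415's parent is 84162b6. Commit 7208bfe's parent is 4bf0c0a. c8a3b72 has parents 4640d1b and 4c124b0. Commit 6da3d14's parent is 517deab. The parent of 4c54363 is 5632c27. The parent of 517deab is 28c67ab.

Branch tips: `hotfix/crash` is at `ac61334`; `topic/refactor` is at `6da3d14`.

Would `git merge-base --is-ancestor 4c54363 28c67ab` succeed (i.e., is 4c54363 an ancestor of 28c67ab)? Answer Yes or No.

Ancestors of 28c67ab: {28c67ab, 387464d, 44b1c28, 4640d1b, 48c71ae, 4bf0c0a, 4c124b0, 8d9f7b0, 92feef6, a9cd24d, c8a3b72, ccb8ffd, ea780d5}.
4c54363 is not in that set, so it is not an ancestor of 28c67ab.

No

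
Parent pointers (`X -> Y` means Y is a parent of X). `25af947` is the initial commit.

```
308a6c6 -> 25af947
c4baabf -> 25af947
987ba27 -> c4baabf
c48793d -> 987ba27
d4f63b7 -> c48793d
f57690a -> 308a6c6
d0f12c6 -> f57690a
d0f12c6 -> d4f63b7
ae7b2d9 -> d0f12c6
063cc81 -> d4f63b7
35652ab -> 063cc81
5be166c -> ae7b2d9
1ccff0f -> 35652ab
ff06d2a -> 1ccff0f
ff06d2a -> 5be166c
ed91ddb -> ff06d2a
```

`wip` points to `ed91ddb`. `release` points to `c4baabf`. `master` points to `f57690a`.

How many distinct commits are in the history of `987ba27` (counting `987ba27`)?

3

Walking parent pointers from 987ba27: reachable set = {25af947, 987ba27, c4baabf}.
That is 3 commits.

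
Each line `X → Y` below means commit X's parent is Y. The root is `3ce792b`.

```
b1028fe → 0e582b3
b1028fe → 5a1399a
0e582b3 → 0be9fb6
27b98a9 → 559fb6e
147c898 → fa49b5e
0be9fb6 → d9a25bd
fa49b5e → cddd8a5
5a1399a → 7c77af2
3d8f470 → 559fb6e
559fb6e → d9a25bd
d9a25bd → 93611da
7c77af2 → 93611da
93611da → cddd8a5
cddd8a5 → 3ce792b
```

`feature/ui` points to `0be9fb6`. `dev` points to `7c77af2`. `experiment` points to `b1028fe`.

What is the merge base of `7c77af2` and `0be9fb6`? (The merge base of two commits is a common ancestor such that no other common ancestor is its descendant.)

93611da

Ancestors of 7c77af2: {3ce792b, 7c77af2, 93611da, cddd8a5}.
Ancestors of 0be9fb6: {0be9fb6, 3ce792b, 93611da, cddd8a5, d9a25bd}.
Common ancestors: {3ce792b, 93611da, cddd8a5}.
Among these, 93611da is not an ancestor of any other common ancestor — it is the merge base.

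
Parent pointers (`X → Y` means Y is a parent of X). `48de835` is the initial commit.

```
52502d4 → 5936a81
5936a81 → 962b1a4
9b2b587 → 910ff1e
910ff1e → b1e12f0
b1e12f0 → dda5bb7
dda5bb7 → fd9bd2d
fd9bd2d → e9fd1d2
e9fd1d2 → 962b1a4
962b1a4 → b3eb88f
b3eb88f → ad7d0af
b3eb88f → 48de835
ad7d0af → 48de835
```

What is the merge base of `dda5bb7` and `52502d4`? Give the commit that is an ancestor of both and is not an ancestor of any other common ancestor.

Ancestors of dda5bb7: {48de835, 962b1a4, ad7d0af, b3eb88f, dda5bb7, e9fd1d2, fd9bd2d}.
Ancestors of 52502d4: {48de835, 52502d4, 5936a81, 962b1a4, ad7d0af, b3eb88f}.
Common ancestors: {48de835, 962b1a4, ad7d0af, b3eb88f}.
Among these, 962b1a4 is not an ancestor of any other common ancestor — it is the merge base.

962b1a4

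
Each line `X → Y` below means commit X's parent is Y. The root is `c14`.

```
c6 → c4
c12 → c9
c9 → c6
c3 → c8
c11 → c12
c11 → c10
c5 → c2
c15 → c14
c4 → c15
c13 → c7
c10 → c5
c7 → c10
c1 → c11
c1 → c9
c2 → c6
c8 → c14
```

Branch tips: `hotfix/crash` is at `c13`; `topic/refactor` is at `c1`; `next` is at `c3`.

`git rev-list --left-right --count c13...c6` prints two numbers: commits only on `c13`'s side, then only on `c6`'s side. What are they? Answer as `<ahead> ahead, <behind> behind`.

5 ahead, 0 behind

Reachable from c13: {c10, c13, c14, c15, c2, c4, c5, c6, c7}.
Reachable from c6: {c14, c15, c4, c6}.
Only in c13's history (ahead): {c10, c13, c2, c5, c7} — 5.
Only in c6's history (behind): {} — 0.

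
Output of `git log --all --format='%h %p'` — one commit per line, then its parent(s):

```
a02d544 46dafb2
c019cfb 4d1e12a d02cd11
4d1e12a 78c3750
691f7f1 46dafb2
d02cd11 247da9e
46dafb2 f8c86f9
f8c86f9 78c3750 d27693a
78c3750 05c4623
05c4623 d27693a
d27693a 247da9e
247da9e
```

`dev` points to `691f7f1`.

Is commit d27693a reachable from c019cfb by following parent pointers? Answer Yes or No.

Ancestors of c019cfb (commits reachable by following parents): {05c4623, 247da9e, 4d1e12a, 78c3750, c019cfb, d02cd11, d27693a}.
d27693a is in that set, so it is an ancestor of c019cfb.

Yes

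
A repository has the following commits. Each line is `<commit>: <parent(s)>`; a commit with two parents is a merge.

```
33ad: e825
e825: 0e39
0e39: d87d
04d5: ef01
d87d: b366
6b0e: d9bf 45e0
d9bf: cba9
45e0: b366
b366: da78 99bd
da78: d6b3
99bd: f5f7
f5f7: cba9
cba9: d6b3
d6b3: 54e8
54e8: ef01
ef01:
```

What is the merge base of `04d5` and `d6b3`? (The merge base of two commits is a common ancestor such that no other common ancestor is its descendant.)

Ancestors of 04d5: {04d5, ef01}.
Ancestors of d6b3: {54e8, d6b3, ef01}.
Common ancestors: {ef01}.
The only common ancestor is ef01, so it is the merge base.

ef01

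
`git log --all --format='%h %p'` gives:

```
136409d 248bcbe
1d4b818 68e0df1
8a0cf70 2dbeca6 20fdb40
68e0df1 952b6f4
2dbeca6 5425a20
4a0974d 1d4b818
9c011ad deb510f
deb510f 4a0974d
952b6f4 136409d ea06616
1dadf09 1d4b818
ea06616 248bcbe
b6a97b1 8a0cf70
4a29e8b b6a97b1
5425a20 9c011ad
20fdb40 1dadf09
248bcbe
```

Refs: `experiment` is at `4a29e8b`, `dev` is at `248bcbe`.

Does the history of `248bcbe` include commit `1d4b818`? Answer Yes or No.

No

Ancestors of 248bcbe: {248bcbe}.
1d4b818 is not in that set, so it is not an ancestor of 248bcbe.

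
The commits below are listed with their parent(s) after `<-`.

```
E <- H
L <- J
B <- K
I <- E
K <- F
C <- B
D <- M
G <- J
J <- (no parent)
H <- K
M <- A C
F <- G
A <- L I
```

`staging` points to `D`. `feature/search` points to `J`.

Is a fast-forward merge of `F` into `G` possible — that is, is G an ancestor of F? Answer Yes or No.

Yes

A fast-forward from G to F is possible iff G is an ancestor of F.
Ancestors of F: {F, G, J}.
G is among them, so fast-forward is possible.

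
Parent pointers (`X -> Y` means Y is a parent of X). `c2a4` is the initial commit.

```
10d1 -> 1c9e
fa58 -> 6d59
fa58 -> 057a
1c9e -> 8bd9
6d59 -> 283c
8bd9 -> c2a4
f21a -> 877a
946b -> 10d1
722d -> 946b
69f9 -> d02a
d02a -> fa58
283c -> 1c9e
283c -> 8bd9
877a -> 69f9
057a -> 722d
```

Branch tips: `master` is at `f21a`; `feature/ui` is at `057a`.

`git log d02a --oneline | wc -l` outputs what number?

11

Walking parent pointers from d02a: reachable set = {057a, 10d1, 1c9e, 283c, 6d59, 722d, 8bd9, 946b, c2a4, d02a, fa58}.
That is 11 commits.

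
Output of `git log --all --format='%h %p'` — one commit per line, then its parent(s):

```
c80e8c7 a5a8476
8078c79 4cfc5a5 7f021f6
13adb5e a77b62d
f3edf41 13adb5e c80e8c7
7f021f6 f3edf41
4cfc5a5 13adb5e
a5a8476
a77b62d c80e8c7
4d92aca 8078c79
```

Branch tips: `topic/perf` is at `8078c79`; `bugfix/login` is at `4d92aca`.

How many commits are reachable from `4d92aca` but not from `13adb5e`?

5

Reachable from 4d92aca: {13adb5e, 4cfc5a5, 4d92aca, 7f021f6, 8078c79, a5a8476, a77b62d, c80e8c7, f3edf41}.
Reachable from 13adb5e: {13adb5e, a5a8476, a77b62d, c80e8c7}.
In 4d92aca's history but not 13adb5e's: {4cfc5a5, 4d92aca, 7f021f6, 8078c79, f3edf41} — 5 commits.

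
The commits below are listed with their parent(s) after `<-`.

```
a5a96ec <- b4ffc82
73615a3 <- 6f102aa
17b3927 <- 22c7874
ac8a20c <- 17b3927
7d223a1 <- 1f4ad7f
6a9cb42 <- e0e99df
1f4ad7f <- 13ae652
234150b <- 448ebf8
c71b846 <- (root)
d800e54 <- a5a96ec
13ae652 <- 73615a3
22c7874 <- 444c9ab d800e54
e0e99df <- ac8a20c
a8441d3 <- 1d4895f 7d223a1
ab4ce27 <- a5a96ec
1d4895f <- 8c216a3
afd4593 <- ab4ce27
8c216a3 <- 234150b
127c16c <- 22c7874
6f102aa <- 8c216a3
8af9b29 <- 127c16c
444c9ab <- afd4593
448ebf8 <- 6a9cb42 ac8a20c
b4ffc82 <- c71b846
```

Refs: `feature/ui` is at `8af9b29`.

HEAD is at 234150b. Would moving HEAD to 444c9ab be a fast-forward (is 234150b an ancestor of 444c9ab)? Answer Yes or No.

No

A fast-forward from 234150b to 444c9ab is possible iff 234150b is an ancestor of 444c9ab.
Ancestors of 444c9ab: {444c9ab, a5a96ec, ab4ce27, afd4593, b4ffc82, c71b846}.
234150b is not among them, so fast-forward is not possible.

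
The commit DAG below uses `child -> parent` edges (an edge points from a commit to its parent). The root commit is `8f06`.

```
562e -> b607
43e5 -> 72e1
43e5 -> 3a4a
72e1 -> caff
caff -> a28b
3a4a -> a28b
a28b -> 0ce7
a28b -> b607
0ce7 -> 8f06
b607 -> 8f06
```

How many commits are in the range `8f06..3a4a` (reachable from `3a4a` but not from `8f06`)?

Reachable from 3a4a: {0ce7, 3a4a, 8f06, a28b, b607}.
Reachable from 8f06: {8f06}.
In 3a4a's history but not 8f06's: {0ce7, 3a4a, a28b, b607} — 4 commits.

4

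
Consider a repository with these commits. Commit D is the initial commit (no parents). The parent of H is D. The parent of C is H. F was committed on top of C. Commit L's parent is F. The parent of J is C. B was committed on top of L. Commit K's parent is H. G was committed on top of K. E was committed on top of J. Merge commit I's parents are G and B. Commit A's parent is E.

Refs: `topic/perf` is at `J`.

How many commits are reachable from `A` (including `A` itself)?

Walking parent pointers from A: reachable set = {A, C, D, E, H, J}.
That is 6 commits.

6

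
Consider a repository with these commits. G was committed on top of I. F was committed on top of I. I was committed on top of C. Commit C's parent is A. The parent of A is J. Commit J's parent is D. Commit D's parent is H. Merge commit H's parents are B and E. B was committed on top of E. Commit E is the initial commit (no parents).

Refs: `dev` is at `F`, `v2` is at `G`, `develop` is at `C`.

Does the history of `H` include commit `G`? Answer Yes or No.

No

Ancestors of H: {B, E, H}.
G is not in that set, so it is not an ancestor of H.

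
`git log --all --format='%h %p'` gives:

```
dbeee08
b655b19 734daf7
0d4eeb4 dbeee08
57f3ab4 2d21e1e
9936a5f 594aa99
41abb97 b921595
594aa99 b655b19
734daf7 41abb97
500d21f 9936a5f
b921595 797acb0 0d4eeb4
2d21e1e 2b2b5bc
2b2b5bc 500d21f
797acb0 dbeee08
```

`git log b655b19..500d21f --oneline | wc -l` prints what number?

Reachable from 500d21f: {0d4eeb4, 41abb97, 500d21f, 594aa99, 734daf7, 797acb0, 9936a5f, b655b19, b921595, dbeee08}.
Reachable from b655b19: {0d4eeb4, 41abb97, 734daf7, 797acb0, b655b19, b921595, dbeee08}.
In 500d21f's history but not b655b19's: {500d21f, 594aa99, 9936a5f} — 3 commits.

3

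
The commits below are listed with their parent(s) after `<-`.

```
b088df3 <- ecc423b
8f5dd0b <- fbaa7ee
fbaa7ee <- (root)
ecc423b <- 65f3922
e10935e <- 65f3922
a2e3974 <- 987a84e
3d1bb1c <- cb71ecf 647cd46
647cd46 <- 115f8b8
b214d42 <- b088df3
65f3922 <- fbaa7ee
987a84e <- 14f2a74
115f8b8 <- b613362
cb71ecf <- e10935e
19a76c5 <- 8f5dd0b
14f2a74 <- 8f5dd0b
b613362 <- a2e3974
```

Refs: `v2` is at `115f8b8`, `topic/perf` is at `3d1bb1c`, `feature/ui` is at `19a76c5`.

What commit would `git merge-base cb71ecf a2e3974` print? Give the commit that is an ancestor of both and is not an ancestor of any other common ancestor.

Ancestors of cb71ecf: {65f3922, cb71ecf, e10935e, fbaa7ee}.
Ancestors of a2e3974: {14f2a74, 8f5dd0b, 987a84e, a2e3974, fbaa7ee}.
Common ancestors: {fbaa7ee}.
The only common ancestor is fbaa7ee, so it is the merge base.

fbaa7ee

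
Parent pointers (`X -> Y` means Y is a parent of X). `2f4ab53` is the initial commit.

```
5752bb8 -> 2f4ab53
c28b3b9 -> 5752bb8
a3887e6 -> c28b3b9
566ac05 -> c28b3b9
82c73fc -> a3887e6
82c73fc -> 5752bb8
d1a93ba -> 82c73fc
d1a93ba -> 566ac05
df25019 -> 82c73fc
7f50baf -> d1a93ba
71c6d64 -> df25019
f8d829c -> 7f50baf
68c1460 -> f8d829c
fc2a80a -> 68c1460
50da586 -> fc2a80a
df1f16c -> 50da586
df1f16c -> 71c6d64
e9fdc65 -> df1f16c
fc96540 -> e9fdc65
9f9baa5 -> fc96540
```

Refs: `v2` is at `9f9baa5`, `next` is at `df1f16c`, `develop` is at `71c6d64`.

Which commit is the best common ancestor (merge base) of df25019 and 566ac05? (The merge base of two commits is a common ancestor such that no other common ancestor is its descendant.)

c28b3b9

Ancestors of df25019: {2f4ab53, 5752bb8, 82c73fc, a3887e6, c28b3b9, df25019}.
Ancestors of 566ac05: {2f4ab53, 566ac05, 5752bb8, c28b3b9}.
Common ancestors: {2f4ab53, 5752bb8, c28b3b9}.
Among these, c28b3b9 is not an ancestor of any other common ancestor — it is the merge base.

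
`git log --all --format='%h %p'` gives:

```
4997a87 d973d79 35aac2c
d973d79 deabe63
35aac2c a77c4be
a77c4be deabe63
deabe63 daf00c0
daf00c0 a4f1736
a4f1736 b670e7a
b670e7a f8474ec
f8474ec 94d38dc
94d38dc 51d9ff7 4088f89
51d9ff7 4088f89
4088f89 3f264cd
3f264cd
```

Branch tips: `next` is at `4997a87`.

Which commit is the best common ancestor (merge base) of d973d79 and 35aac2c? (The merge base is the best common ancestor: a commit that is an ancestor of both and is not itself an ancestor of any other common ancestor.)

deabe63

Ancestors of d973d79: {3f264cd, 4088f89, 51d9ff7, 94d38dc, a4f1736, b670e7a, d973d79, daf00c0, deabe63, f8474ec}.
Ancestors of 35aac2c: {35aac2c, 3f264cd, 4088f89, 51d9ff7, 94d38dc, a4f1736, a77c4be, b670e7a, daf00c0, deabe63, f8474ec}.
Common ancestors: {3f264cd, 4088f89, 51d9ff7, 94d38dc, a4f1736, b670e7a, daf00c0, deabe63, f8474ec}.
Among these, deabe63 is not an ancestor of any other common ancestor — it is the merge base.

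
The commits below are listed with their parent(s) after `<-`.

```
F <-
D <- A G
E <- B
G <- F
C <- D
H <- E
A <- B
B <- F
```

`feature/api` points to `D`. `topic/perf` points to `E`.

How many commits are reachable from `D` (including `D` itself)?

Walking parent pointers from D: reachable set = {A, B, D, F, G}.
That is 5 commits.

5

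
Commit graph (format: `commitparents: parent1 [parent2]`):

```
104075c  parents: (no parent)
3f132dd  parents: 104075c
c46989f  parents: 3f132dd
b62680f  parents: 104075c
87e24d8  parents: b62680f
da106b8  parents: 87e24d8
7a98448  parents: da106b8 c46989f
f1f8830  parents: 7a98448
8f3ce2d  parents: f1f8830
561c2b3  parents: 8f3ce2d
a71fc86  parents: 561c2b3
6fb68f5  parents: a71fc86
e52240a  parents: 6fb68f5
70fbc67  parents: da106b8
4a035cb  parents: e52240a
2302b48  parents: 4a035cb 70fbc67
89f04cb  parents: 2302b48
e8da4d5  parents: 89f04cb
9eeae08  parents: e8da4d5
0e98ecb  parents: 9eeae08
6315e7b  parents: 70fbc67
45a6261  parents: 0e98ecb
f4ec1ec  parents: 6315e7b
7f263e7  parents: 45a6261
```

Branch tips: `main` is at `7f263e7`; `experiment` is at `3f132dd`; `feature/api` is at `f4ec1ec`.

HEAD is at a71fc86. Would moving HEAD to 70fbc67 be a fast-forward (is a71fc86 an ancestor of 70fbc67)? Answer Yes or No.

A fast-forward from a71fc86 to 70fbc67 is possible iff a71fc86 is an ancestor of 70fbc67.
Ancestors of 70fbc67: {104075c, 70fbc67, 87e24d8, b62680f, da106b8}.
a71fc86 is not among them, so fast-forward is not possible.

No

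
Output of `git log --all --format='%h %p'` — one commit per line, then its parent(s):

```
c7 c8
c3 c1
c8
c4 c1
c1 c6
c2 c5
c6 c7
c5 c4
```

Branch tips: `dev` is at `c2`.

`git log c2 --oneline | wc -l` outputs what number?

Walking parent pointers from c2: reachable set = {c1, c2, c4, c5, c6, c7, c8}.
That is 7 commits.

7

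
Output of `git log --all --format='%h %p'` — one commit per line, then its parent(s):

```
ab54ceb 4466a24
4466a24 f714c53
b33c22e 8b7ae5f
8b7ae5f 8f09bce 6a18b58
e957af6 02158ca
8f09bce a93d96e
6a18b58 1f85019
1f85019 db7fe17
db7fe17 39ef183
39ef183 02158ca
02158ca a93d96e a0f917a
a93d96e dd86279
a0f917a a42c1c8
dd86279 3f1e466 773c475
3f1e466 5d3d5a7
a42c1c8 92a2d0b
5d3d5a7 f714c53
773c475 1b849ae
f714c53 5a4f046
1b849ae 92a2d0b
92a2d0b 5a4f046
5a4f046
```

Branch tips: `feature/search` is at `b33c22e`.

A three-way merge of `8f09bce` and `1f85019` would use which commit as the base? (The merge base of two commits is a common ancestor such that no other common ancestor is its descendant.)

a93d96e

Ancestors of 8f09bce: {1b849ae, 3f1e466, 5a4f046, 5d3d5a7, 773c475, 8f09bce, 92a2d0b, a93d96e, dd86279, f714c53}.
Ancestors of 1f85019: {02158ca, 1b849ae, 1f85019, 39ef183, 3f1e466, 5a4f046, 5d3d5a7, 773c475, 92a2d0b, a0f917a, a42c1c8, a93d96e, db7fe17, dd86279, f714c53}.
Common ancestors: {1b849ae, 3f1e466, 5a4f046, 5d3d5a7, 773c475, 92a2d0b, a93d96e, dd86279, f714c53}.
Among these, a93d96e is not an ancestor of any other common ancestor — it is the merge base.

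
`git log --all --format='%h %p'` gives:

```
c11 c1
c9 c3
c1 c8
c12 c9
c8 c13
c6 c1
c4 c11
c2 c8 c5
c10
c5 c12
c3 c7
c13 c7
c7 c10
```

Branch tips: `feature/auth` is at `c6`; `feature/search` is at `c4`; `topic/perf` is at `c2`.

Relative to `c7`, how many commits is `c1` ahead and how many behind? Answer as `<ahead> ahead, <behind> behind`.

Reachable from c1: {c1, c10, c13, c7, c8}.
Reachable from c7: {c10, c7}.
Only in c1's history (ahead): {c1, c13, c8} — 3.
Only in c7's history (behind): {} — 0.

3 ahead, 0 behind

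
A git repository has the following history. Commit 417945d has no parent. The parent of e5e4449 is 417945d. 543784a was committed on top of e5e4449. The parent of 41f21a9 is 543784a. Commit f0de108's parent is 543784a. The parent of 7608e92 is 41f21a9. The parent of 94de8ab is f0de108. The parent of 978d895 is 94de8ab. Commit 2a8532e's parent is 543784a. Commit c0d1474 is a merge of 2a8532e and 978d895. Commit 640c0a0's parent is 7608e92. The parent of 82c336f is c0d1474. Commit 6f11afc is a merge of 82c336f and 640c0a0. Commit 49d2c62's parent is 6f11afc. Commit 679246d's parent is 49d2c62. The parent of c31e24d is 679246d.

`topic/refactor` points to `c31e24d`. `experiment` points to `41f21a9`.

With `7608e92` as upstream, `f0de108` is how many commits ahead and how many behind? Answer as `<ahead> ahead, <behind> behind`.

1 ahead, 2 behind

Reachable from f0de108: {417945d, 543784a, e5e4449, f0de108}.
Reachable from 7608e92: {417945d, 41f21a9, 543784a, 7608e92, e5e4449}.
Only in f0de108's history (ahead): {f0de108} — 1.
Only in 7608e92's history (behind): {41f21a9, 7608e92} — 2.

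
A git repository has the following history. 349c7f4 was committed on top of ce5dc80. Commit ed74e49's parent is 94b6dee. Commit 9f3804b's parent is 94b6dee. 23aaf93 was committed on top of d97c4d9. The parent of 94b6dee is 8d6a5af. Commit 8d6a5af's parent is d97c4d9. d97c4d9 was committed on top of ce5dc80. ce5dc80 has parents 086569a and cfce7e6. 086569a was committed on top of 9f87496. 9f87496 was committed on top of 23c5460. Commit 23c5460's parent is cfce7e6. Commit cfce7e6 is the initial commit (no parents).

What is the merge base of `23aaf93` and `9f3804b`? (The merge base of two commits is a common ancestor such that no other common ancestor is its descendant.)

Ancestors of 23aaf93: {086569a, 23aaf93, 23c5460, 9f87496, ce5dc80, cfce7e6, d97c4d9}.
Ancestors of 9f3804b: {086569a, 23c5460, 8d6a5af, 94b6dee, 9f3804b, 9f87496, ce5dc80, cfce7e6, d97c4d9}.
Common ancestors: {086569a, 23c5460, 9f87496, ce5dc80, cfce7e6, d97c4d9}.
Among these, d97c4d9 is not an ancestor of any other common ancestor — it is the merge base.

d97c4d9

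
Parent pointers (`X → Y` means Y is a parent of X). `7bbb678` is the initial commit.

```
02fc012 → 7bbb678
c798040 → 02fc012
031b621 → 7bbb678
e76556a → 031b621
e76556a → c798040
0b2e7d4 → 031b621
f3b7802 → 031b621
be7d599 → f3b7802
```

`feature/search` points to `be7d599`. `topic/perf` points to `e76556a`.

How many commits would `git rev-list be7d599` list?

4

Walking parent pointers from be7d599: reachable set = {031b621, 7bbb678, be7d599, f3b7802}.
That is 4 commits.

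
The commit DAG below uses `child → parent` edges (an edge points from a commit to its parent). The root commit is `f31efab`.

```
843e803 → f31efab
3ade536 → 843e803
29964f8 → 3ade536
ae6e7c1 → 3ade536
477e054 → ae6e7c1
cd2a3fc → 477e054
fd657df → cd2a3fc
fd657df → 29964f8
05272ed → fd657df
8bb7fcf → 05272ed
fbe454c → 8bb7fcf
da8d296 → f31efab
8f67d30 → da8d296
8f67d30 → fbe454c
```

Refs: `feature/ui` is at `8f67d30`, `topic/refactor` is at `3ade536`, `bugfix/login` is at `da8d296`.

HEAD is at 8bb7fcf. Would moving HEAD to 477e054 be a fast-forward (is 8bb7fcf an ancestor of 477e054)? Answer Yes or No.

No

A fast-forward from 8bb7fcf to 477e054 is possible iff 8bb7fcf is an ancestor of 477e054.
Ancestors of 477e054: {3ade536, 477e054, 843e803, ae6e7c1, f31efab}.
8bb7fcf is not among them, so fast-forward is not possible.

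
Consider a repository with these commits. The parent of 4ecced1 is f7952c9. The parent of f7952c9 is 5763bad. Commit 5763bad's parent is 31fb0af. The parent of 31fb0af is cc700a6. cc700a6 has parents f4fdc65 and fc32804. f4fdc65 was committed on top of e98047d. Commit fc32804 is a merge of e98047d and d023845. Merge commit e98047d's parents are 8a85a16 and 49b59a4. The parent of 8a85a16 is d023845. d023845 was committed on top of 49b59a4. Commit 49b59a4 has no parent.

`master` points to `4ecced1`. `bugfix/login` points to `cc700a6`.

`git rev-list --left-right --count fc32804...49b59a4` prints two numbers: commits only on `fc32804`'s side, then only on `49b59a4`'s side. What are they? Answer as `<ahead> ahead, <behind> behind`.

4 ahead, 0 behind

Reachable from fc32804: {49b59a4, 8a85a16, d023845, e98047d, fc32804}.
Reachable from 49b59a4: {49b59a4}.
Only in fc32804's history (ahead): {8a85a16, d023845, e98047d, fc32804} — 4.
Only in 49b59a4's history (behind): {} — 0.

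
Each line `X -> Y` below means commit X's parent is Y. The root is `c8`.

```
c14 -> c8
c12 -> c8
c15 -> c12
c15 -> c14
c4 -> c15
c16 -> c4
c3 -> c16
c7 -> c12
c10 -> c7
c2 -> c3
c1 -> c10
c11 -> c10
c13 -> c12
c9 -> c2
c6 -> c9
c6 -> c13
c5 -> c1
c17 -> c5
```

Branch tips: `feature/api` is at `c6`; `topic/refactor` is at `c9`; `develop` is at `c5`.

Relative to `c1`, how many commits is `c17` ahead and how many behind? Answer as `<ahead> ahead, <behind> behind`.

2 ahead, 0 behind

Reachable from c17: {c1, c10, c12, c17, c5, c7, c8}.
Reachable from c1: {c1, c10, c12, c7, c8}.
Only in c17's history (ahead): {c17, c5} — 2.
Only in c1's history (behind): {} — 0.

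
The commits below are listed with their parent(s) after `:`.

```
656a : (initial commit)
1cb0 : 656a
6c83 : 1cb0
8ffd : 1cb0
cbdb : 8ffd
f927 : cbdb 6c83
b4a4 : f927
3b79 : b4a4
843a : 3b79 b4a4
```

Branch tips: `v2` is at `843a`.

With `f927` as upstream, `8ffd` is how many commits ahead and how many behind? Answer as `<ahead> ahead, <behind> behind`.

0 ahead, 3 behind

Reachable from 8ffd: {1cb0, 656a, 8ffd}.
Reachable from f927: {1cb0, 656a, 6c83, 8ffd, cbdb, f927}.
Only in 8ffd's history (ahead): {} — 0.
Only in f927's history (behind): {6c83, cbdb, f927} — 3.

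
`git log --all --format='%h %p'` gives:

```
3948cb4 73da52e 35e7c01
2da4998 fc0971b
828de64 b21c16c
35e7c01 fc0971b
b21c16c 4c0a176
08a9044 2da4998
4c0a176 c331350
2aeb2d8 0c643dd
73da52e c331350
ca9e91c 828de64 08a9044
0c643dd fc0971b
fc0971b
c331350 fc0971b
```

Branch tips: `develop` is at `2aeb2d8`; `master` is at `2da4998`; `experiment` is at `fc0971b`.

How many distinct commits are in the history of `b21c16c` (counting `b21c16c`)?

4

Walking parent pointers from b21c16c: reachable set = {4c0a176, b21c16c, c331350, fc0971b}.
That is 4 commits.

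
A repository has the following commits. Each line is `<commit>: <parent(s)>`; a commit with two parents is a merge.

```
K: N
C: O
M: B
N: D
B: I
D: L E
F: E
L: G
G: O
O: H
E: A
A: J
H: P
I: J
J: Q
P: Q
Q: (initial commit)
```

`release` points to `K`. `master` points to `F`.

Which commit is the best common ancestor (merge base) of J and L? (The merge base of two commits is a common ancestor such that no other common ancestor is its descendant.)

Q

Ancestors of J: {J, Q}.
Ancestors of L: {G, H, L, O, P, Q}.
Common ancestors: {Q}.
The only common ancestor is Q, so it is the merge base.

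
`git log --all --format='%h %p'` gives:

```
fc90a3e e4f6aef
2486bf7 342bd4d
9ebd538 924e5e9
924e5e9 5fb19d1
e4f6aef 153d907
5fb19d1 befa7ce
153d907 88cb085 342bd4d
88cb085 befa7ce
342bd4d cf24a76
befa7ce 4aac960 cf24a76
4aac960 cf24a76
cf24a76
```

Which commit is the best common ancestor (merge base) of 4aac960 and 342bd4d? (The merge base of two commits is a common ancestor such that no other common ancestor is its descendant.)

cf24a76

Ancestors of 4aac960: {4aac960, cf24a76}.
Ancestors of 342bd4d: {342bd4d, cf24a76}.
Common ancestors: {cf24a76}.
The only common ancestor is cf24a76, so it is the merge base.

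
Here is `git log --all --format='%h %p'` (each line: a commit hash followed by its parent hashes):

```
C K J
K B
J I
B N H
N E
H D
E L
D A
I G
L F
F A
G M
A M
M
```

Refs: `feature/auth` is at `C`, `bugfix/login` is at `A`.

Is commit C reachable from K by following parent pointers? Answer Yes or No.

Ancestors of K: {A, B, D, E, F, H, K, L, M, N}.
C is not in that set, so it is not an ancestor of K.

No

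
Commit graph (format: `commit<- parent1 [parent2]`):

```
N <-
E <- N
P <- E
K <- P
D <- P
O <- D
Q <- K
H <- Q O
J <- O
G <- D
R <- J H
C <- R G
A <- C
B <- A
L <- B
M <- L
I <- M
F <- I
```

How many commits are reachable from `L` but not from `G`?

10

Reachable from L: {A, B, C, D, E, G, H, J, K, L, N, O, P, Q, R}.
Reachable from G: {D, E, G, N, P}.
In L's history but not G's: {A, B, C, H, J, K, L, O, Q, R} — 10 commits.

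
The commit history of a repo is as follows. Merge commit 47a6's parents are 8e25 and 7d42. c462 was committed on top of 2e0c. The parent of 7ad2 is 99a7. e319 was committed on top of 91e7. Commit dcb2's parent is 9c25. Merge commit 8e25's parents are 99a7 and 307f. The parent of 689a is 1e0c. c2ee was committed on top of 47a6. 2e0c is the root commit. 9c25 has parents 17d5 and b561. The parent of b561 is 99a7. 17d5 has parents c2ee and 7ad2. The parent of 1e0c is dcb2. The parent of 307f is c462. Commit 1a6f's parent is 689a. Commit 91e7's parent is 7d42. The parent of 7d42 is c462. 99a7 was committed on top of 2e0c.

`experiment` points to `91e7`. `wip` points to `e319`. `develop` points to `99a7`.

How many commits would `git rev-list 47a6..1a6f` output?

Reachable from 1a6f: {17d5, 1a6f, 1e0c, 2e0c, 307f, 47a6, 689a, 7ad2, 7d42, 8e25, 99a7, 9c25, b561, c2ee, c462, dcb2}.
Reachable from 47a6: {2e0c, 307f, 47a6, 7d42, 8e25, 99a7, c462}.
In 1a6f's history but not 47a6's: {17d5, 1a6f, 1e0c, 689a, 7ad2, 9c25, b561, c2ee, dcb2} — 9 commits.

9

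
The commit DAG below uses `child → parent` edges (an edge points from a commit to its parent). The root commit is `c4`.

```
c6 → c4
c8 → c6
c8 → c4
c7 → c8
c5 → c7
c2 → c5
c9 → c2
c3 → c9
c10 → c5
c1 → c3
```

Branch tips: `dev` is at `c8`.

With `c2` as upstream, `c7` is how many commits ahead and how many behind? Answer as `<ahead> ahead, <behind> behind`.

Reachable from c7: {c4, c6, c7, c8}.
Reachable from c2: {c2, c4, c5, c6, c7, c8}.
Only in c7's history (ahead): {} — 0.
Only in c2's history (behind): {c2, c5} — 2.

0 ahead, 2 behind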